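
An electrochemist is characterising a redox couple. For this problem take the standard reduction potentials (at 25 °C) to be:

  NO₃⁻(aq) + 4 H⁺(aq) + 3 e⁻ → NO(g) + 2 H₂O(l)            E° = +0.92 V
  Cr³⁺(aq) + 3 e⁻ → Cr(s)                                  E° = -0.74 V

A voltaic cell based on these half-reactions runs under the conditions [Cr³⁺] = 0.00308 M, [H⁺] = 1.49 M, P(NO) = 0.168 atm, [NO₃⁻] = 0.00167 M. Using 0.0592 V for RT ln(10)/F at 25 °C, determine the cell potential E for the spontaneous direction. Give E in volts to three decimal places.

+1.684 V

NO₃⁻/NO is the cathode (higher E°), Cr³⁺/Cr the anode: E°cell = +0.92 − (-0.74) = +1.66 V, n = 3.
Overall: NO₃⁻(aq) + 4 H⁺(aq) + Cr(s) → NO(g) + 2 H₂O(l) + Cr³⁺(aq)
Q = P(NO)·[Cr³⁺] / ([NO₃⁻]·[H⁺]^4); log Q = -1.202.
E = E° − (0.0592/n) log Q = +1.66 − (0.0592/3)(-1.202) = +1.684 V.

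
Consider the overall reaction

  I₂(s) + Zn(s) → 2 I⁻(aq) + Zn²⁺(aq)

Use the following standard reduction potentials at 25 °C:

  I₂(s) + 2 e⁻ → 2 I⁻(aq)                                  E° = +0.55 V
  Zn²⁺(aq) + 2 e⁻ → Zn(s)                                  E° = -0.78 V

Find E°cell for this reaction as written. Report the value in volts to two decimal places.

+1.33 V

The I₂/I⁻ couple has the higher reduction potential, so it is the cathode; Zn²⁺/Zn is oxidised at the anode.
E°cell = E°(cathode) − E°(anode) = (+0.55) − (-0.78) = +1.33 V.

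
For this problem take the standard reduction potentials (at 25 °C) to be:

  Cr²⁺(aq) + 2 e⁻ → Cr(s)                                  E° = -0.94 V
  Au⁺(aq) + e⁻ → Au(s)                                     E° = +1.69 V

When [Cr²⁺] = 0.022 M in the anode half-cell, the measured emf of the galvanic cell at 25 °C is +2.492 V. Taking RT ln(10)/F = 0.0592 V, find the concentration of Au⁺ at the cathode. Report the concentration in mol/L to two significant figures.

0.00069 M

Au⁺/Au is the cathode, Cr²⁺/Cr the anode: E°cell = +2.63 V, n = 2.
Overall reaction: 2 Au⁺(aq) + Cr(s) → 2 Au(s) + Cr²⁺(aq); Q = [Cr²⁺]^1/[Au⁺]^2.
From E = E° − (0.0592/n) log Q: log Q = (E° − E)·n/0.0592 = (+2.63 − (+2.492))·2/0.0592 = 4.6622.
So 2·log[Au⁺] = 1·log(0.022) − log Q = -1.6576 − (4.6622) = -6.3198; log[Au⁺] = -6.3198 / 2 = -3.1599; [Au⁺] = 10^(-3.1599) ≈ 0.00069 M.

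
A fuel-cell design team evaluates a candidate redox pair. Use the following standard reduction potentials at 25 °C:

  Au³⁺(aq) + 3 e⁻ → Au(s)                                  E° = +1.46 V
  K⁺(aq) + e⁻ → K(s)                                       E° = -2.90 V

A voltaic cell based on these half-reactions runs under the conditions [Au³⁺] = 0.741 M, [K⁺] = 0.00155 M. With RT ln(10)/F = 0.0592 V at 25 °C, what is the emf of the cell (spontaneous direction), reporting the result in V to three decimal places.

Au³⁺/Au is the cathode (higher E°), K⁺/K the anode: E°cell = +1.46 − (-2.90) = +4.36 V, n = 3.
Overall: Au³⁺(aq) + 3 K(s) → Au(s) + 3 K⁺(aq)
Q = [K⁺]^3 / ([Au³⁺]); log Q = -8.299.
E = E° − (0.0592/n) log Q = +4.36 − (0.0592/3)(-8.299) = +4.524 V.

+4.524 V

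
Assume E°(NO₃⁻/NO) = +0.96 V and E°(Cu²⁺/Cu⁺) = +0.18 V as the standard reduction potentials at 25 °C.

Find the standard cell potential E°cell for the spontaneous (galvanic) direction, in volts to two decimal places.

The NO₃⁻/NO couple has the higher reduction potential, so it is the cathode; Cu²⁺/Cu⁺ is oxidised at the anode.
E°cell = E°(cathode) − E°(anode) = (+0.96) − (+0.18) = +0.78 V.

+0.78 V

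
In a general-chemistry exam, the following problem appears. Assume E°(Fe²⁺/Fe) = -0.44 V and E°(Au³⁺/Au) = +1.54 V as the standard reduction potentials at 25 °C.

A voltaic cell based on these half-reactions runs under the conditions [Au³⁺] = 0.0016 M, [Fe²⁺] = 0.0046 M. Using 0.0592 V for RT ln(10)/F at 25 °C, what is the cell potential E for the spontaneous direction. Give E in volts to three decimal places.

Au³⁺/Au is the cathode (higher E°), Fe²⁺/Fe the anode: E°cell = +1.54 − (-0.44) = +1.98 V, n = 6.
Overall: 2 Au³⁺(aq) + 3 Fe(s) → 2 Au(s) + 3 Fe²⁺(aq)
Q = [Fe²⁺]^3 / ([Au³⁺]^2); log Q = -1.420.
E = E° − (0.0592/n) log Q = +1.98 − (0.0592/6)(-1.420) = +1.994 V.

+1.994 V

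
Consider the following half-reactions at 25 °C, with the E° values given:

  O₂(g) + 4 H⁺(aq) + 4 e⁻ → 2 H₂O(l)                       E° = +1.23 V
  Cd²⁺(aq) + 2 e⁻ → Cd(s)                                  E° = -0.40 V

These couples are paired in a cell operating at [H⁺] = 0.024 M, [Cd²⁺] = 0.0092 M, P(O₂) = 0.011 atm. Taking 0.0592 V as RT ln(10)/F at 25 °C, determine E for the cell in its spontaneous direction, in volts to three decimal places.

+1.565 V

O₂/H₂O is the cathode (higher E°), Cd²⁺/Cd the anode: E°cell = +1.23 − (-0.40) = +1.63 V, n = 4.
Overall: O₂(g) + 4 H⁺(aq) + 2 Cd(s) → 2 H₂O(l) + 2 Cd²⁺(aq)
Q = [Cd²⁺]^2 / (P(O₂)·[H⁺]^4); log Q = 4.365.
E = E° − (0.0592/n) log Q = +1.63 − (0.0592/4)(4.365) = +1.565 V.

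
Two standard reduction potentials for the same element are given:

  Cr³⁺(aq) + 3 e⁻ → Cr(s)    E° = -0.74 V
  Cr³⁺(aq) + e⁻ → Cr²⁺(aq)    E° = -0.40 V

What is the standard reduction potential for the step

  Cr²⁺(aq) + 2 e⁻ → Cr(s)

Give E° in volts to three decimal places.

-0.910 V

Sequential free energies add, so n₃E°₃ = n₁E°₁ + n₂E°₂.
With n₃ = 3, and the known step contributing 1×(-0.40) V, the unknown satisfies 2·E° = 3×(-0.74) − 1×(-0.40) = -1.820.
E° = -1.820 / 2 = -0.910 V.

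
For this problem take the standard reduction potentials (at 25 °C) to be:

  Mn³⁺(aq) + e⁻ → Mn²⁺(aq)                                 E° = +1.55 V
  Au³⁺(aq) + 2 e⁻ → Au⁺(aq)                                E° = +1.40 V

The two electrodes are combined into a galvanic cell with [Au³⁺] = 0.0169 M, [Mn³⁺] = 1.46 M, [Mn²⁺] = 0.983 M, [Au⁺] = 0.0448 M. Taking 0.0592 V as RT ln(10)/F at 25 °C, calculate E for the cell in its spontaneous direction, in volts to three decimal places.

+0.173 V

Mn³⁺/Mn²⁺ is the cathode (higher E°), Au³⁺/Au⁺ the anode: E°cell = +1.55 − (+1.40) = +0.15 V, n = 2.
Overall: 2 Mn³⁺(aq) + Au⁺(aq) → 2 Mn²⁺(aq) + Au³⁺(aq)
Q = [Mn²⁺]^2·[Au³⁺] / ([Mn³⁺]^2·[Au⁺]); log Q = -0.767.
E = E° − (0.0592/n) log Q = +0.15 − (0.0592/2)(-0.767) = +0.173 V.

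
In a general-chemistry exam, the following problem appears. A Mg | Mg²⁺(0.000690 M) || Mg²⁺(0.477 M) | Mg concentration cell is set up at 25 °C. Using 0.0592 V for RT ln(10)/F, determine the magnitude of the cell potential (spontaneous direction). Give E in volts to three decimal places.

+0.084 V

For a concentration cell E°cell = 0. The 0.477 M side is the cathode (reduction is favoured where [Mg²⁺] is higher).
With n = 2, E = −(0.0592/2) log([Mg²⁺]ₐₙ/[Mg²⁺]꜀ₐₜ) = −(0.0592/2) log(0.00069/0.477) = −(0.0592/2)(-2.840) = +0.084 V.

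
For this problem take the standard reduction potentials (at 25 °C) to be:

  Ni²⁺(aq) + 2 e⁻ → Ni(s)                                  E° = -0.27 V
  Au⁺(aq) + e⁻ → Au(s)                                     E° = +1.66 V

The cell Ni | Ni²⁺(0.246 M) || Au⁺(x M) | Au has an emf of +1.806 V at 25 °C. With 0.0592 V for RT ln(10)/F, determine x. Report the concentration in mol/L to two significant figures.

0.0040 M

Au⁺/Au is the cathode, Ni²⁺/Ni the anode: E°cell = +1.93 V, n = 2.
Overall reaction: 2 Au⁺(aq) + Ni(s) → 2 Au(s) + Ni²⁺(aq); Q = [Ni²⁺]^1/[Au⁺]^2.
From E = E° − (0.0592/n) log Q: log Q = (E° − E)·n/0.0592 = (+1.93 − (+1.806))·2/0.0592 = 4.1892.
So 2·log[Au⁺] = 1·log(0.246) − log Q = -0.6091 − (4.1892) = -4.7983; log[Au⁺] = -4.7983 / 2 = -2.3992; [Au⁺] = 10^(-2.3992) ≈ 0.0040 M.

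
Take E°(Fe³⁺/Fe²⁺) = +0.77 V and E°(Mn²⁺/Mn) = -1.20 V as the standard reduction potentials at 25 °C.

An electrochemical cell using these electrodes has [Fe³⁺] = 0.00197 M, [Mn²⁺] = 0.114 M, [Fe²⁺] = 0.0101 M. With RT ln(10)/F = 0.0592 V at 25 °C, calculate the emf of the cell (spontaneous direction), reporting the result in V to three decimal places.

Fe³⁺/Fe²⁺ is the cathode (higher E°), Mn²⁺/Mn the anode: E°cell = +0.77 − (-1.20) = +1.97 V, n = 2.
Overall: 2 Fe³⁺(aq) + Mn(s) → 2 Fe²⁺(aq) + Mn²⁺(aq)
Q = [Fe²⁺]^2·[Mn²⁺] / ([Fe³⁺]^2); log Q = 0.477.
E = E° − (0.0592/n) log Q = +1.97 − (0.0592/2)(0.477) = +1.956 V.

+1.956 V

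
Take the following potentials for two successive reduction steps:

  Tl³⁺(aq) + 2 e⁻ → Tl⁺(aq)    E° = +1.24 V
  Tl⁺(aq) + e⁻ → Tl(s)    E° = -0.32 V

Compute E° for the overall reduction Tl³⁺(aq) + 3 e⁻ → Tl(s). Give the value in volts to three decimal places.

+0.720 V

Adding the free-energy changes (−nFE°) of the two steps gives −n₃FE°₃ = −n₁FE°₁ − n₂FE°₂.
E°₃ = (2×+1.24 + 1×-0.32) / 3 = (+2.160) / 3 = +0.720 V.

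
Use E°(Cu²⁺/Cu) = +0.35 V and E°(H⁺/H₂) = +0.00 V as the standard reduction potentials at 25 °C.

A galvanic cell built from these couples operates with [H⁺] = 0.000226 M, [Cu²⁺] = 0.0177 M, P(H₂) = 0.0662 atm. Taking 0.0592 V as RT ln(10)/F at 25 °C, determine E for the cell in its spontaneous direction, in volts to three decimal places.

Cu²⁺/Cu is the cathode (higher E°), H⁺/H₂ the anode: E°cell = +0.35 − (+0.00) = +0.35 V, n = 2.
Overall: Cu²⁺(aq) + H₂(g) → Cu(s) + 2 H⁺(aq)
Q = [H⁺]^2 / ([Cu²⁺]·P(H₂)); log Q = -4.361.
E = E° − (0.0592/n) log Q = +0.35 − (0.0592/2)(-4.361) = +0.479 V.

+0.479 V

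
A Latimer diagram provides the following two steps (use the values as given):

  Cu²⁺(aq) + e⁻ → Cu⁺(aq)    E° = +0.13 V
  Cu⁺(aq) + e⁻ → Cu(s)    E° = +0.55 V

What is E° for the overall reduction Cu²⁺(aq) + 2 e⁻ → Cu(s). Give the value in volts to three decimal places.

+0.340 V

Since ΔG° = −nFE° is additive over sequential reductions, n₃E°₃ = n₁E°₁ + n₂E°₂.
E°₃ = (1×+0.13 + 1×+0.55) / 2 = (+0.680) / 2 = +0.340 V.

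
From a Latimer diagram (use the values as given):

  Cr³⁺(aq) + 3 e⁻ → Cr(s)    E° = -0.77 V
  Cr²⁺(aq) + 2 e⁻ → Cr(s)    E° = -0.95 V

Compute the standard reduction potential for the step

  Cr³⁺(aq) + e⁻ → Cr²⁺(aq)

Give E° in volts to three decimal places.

Sequential free energies add, so n₃E°₃ = n₁E°₁ + n₂E°₂.
With n₃ = 3, and the known step contributing 2×(-0.95) V, the unknown satisfies 1·E° = 3×(-0.77) − 2×(-0.95) = -0.410.
E° = -0.410 / 1 = -0.410 V.

-0.410 V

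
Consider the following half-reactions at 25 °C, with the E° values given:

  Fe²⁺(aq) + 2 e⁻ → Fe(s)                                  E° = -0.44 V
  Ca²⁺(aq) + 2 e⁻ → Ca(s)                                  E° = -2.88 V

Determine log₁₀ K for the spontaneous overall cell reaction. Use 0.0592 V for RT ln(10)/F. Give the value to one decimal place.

Cathode: Fe²⁺/Fe; anode: Ca²⁺/Ca. E°cell = +2.44 V, n = 2.
log K = nE°cell / 0.0592 = (2)(+2.44) / 0.0592 = 82.4.

82.4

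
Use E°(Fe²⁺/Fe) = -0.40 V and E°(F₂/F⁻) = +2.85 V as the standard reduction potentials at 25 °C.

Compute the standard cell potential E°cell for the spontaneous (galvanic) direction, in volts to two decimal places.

The F₂/F⁻ couple has the higher reduction potential, so it is the cathode; Fe²⁺/Fe is oxidised at the anode.
E°cell = E°(cathode) − E°(anode) = (+2.85) − (-0.40) = +3.25 V.

+3.25 V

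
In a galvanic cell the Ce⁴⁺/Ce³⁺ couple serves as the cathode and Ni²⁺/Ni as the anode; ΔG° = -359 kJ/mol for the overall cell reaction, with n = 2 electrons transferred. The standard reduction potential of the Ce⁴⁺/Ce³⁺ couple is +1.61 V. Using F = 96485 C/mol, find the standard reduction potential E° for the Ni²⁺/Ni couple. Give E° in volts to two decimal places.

-0.25 V

E°cell = −ΔG°/(nF) = −(-359×10³)/((2)(96485)) = +1.860 V.
Since Ce⁴⁺/Ce³⁺ is the cathode and Ni²⁺/Ni the anode, E°cell = E°(Ce⁴⁺/Ce³⁺) − E°(Ni²⁺/Ni).
So E°(Ni²⁺/Ni) = E°(Ce⁴⁺/Ce³⁺) − E°cell = (+1.61) − (+1.860) = -0.25 V.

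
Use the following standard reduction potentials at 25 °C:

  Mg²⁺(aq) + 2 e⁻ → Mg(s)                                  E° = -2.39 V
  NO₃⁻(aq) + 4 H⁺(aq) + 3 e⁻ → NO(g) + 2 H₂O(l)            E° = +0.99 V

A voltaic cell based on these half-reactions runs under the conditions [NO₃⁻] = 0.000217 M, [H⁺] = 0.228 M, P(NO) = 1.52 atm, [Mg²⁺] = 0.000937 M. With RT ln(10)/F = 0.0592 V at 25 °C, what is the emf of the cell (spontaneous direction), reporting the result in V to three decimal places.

+3.343 V

NO₃⁻/NO is the cathode (higher E°), Mg²⁺/Mg the anode: E°cell = +0.99 − (-2.39) = +3.38 V, n = 6.
Overall: 2 NO₃⁻(aq) + 8 H⁺(aq) + 3 Mg(s) → 2 NO(g) + 4 H₂O(l) + 3 Mg²⁺(aq)
Q = P(NO)^2·[Mg²⁺]^3 / ([NO₃⁻]^2·[H⁺]^8); log Q = 3.743.
E = E° − (0.0592/n) log Q = +3.38 − (0.0592/6)(3.743) = +3.343 V.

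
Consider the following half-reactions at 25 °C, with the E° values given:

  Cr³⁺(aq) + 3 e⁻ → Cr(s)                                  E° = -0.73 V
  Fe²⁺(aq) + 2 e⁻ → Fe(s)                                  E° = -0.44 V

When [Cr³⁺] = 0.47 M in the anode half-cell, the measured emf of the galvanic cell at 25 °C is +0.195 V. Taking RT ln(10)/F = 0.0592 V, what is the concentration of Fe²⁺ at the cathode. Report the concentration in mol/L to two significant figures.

Fe²⁺/Fe is the cathode, Cr³⁺/Cr the anode: E°cell = +0.29 V, n = 6.
Overall reaction: 3 Fe²⁺(aq) + 2 Cr(s) → 3 Fe(s) + 2 Cr³⁺(aq); Q = [Cr³⁺]^2/[Fe²⁺]^3.
From E = E° − (0.0592/n) log Q: log Q = (E° − E)·n/0.0592 = (+0.29 − (+0.195))·6/0.0592 = 9.6284.
So 3·log[Fe²⁺] = 2·log(0.47) − log Q = -0.6558 − (9.6284) = -10.2842; log[Fe²⁺] = -10.2842 / 3 = -3.4281; [Fe²⁺] = 10^(-3.4281) ≈ 0.00037 M.

0.00037 M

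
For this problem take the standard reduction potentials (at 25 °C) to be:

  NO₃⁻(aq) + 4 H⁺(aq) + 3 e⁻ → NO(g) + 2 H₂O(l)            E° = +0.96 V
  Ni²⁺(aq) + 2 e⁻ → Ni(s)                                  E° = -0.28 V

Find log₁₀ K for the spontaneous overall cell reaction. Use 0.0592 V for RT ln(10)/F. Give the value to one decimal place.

Cathode: NO₃⁻/NO; anode: Ni²⁺/Ni. E°cell = +1.24 V, n = 6.
log K = nE°cell / 0.0592 = (6)(+1.24) / 0.0592 = 125.7.

125.7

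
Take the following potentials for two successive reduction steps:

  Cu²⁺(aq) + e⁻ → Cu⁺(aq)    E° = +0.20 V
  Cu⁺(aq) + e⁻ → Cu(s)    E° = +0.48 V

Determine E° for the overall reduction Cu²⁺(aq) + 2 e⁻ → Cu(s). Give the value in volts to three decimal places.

+0.340 V

Adding the free-energy changes (−nFE°) of the two steps gives −n₃FE°₃ = −n₁FE°₁ − n₂FE°₂.
E°₃ = (1×+0.20 + 1×+0.48) / 2 = (+0.680) / 2 = +0.340 V.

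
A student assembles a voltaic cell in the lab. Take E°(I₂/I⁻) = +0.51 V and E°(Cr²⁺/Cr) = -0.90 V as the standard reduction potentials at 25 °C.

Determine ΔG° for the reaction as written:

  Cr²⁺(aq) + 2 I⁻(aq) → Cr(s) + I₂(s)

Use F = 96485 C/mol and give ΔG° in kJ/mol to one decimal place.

+272.1 kJ/mol

As written, Cr²⁺/Cr is reduced (cathode) and I₂/I⁻ is oxidised (anode), so E°cell = (-0.90) − (+0.51) = -1.41 V.
Balancing electrons gives n = 2.
ΔG° = −nFE° = −(2)(96485)(-1.41) = 272,088 J = +272.1 kJ/mol.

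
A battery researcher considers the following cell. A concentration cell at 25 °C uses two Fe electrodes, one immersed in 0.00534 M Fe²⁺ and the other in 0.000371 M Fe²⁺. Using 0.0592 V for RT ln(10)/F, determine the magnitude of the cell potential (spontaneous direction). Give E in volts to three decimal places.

+0.034 V

For a concentration cell E°cell = 0. The 0.00534 M side is the cathode (reduction is favoured where [Fe²⁺] is higher).
With n = 2, E = −(0.0592/2) log([Fe²⁺]ₐₙ/[Fe²⁺]꜀ₐₜ) = −(0.0592/2) log(0.000371/0.00534) = −(0.0592/2)(-1.158) = +0.034 V.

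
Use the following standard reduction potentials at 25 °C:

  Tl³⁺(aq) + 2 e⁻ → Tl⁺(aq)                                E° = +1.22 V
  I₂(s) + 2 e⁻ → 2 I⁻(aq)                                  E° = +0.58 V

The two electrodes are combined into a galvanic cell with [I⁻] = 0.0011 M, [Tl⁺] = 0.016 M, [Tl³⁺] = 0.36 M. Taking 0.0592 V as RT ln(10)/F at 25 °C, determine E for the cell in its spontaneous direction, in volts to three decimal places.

+0.505 V

Tl³⁺/Tl⁺ is the cathode (higher E°), I₂/I⁻ the anode: E°cell = +1.22 − (+0.58) = +0.64 V, n = 2.
Overall: Tl³⁺(aq) + 2 I⁻(aq) → Tl⁺(aq) + I₂(s)
Q = [Tl⁺] / ([Tl³⁺]·[I⁻]^2); log Q = 4.565.
E = E° − (0.0592/n) log Q = +0.64 − (0.0592/2)(4.565) = +0.505 V.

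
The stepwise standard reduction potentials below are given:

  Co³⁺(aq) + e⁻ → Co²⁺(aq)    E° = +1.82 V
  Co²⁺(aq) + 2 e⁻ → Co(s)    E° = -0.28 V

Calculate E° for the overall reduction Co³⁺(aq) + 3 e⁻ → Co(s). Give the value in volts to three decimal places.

+0.420 V

Adding the free-energy changes (−nFE°) of the two steps gives −n₃FE°₃ = −n₁FE°₁ − n₂FE°₂.
E°₃ = (1×+1.82 + 2×-0.28) / 3 = (+1.260) / 3 = +0.420 V.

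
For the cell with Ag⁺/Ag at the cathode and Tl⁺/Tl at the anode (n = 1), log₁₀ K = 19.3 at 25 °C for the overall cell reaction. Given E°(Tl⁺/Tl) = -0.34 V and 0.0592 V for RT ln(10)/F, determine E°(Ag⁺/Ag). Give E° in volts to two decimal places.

+0.80 V

E°cell = (0.0592/n)·log K = (0.0592/1)(19.3) = +1.143 V.
Since Ag⁺/Ag is the cathode and Tl⁺/Tl the anode, E°cell = E°(Ag⁺/Ag) − E°(Tl⁺/Tl).
So E°(Ag⁺/Ag) = E°cell + E°(Tl⁺/Tl) = +1.143 + (-0.34) = +0.80 V.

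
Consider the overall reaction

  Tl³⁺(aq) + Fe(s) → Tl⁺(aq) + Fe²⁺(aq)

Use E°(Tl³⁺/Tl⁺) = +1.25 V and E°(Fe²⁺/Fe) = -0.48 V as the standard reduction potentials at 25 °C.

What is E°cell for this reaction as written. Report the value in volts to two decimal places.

The Tl³⁺/Tl⁺ couple has the higher reduction potential, so it is the cathode; Fe²⁺/Fe is oxidised at the anode.
E°cell = E°(cathode) − E°(anode) = (+1.25) − (-0.48) = +1.73 V.

+1.73 V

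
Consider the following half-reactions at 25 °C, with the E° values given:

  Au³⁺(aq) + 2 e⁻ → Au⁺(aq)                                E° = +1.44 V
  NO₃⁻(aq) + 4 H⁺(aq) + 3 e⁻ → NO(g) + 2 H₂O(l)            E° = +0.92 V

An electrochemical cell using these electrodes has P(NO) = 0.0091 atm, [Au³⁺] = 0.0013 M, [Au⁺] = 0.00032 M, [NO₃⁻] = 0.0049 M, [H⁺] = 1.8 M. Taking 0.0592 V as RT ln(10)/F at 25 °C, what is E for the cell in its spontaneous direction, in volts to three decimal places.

+0.523 V

Au³⁺/Au⁺ is the cathode (higher E°), NO₃⁻/NO the anode: E°cell = +1.44 − (+0.92) = +0.52 V, n = 6.
Overall: 3 Au³⁺(aq) + 2 NO(g) + 4 H₂O(l) → 3 Au⁺(aq) + 2 NO₃⁻(aq) + 8 H⁺(aq)
Q = [Au⁺]^3·[NO₃⁻]^2·[H⁺]^8 / ([Au³⁺]^3·P(NO)^2); log Q = -0.322.
E = E° − (0.0592/n) log Q = +0.52 − (0.0592/6)(-0.322) = +0.523 V.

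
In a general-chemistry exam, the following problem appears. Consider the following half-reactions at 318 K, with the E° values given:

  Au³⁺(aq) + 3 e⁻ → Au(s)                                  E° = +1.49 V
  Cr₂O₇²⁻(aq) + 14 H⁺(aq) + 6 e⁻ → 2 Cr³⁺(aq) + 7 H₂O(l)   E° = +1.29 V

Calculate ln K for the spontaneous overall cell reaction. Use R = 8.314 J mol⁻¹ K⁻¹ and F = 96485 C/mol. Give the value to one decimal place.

Cathode: Au³⁺/Au; anode: Cr₂O₇²⁻/Cr³⁺. E°cell = (+1.49) − (+1.29) = +0.20 V, with n = 6.
ΔG° = −nFE° = −RT ln K, so ln K = nFE°/(RT) = (6)(96485)(+0.20) / ((8.314)(318)) = 43.793.

43.8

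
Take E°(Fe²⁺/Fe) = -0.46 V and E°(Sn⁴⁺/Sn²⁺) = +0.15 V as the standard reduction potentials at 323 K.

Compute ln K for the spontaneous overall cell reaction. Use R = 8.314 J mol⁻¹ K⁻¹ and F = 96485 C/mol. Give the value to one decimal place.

Cathode: Sn⁴⁺/Sn²⁺; anode: Fe²⁺/Fe. E°cell = (+0.15) − (-0.46) = +0.61 V, with n = 2.
ΔG° = −nFE° = −RT ln K, so ln K = nFE°/(RT) = (2)(96485)(+0.61) / ((8.314)(323)) = 43.834.

43.8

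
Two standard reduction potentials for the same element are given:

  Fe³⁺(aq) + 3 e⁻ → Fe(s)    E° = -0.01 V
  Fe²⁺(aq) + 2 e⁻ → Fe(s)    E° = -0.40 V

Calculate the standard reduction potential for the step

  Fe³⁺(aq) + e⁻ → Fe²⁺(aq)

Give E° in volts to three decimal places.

+0.770 V

Sequential free energies add, so n₃E°₃ = n₁E°₁ + n₂E°₂.
With n₃ = 3, and the known step contributing 2×(-0.40) V, the unknown satisfies 1·E° = 3×(-0.01) − 2×(-0.40) = +0.770.
E° = +0.770 / 1 = +0.770 V.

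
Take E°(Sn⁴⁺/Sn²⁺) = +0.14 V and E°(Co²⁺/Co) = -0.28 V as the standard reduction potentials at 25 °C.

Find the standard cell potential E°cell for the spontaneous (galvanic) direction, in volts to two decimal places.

The Sn⁴⁺/Sn²⁺ couple has the higher reduction potential, so it is the cathode; Co²⁺/Co is oxidised at the anode.
E°cell = E°(cathode) − E°(anode) = (+0.14) − (-0.28) = +0.42 V.

+0.42 V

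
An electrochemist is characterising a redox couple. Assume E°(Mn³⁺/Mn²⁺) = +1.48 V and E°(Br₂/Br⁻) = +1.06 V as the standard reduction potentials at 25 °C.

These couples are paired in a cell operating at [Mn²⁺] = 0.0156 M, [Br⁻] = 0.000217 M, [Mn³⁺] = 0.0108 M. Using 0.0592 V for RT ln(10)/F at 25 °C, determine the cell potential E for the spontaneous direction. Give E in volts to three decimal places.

+0.194 V

Mn³⁺/Mn²⁺ is the cathode (higher E°), Br₂/Br⁻ the anode: E°cell = +1.48 − (+1.06) = +0.42 V, n = 2.
Overall: 2 Mn³⁺(aq) + 2 Br⁻(aq) → 2 Mn²⁺(aq) + Br₂(l)
Q = [Mn²⁺]^2 / ([Mn³⁺]^2·[Br⁻]^2); log Q = 7.646.
E = E° − (0.0592/n) log Q = +0.42 − (0.0592/2)(7.646) = +0.194 V.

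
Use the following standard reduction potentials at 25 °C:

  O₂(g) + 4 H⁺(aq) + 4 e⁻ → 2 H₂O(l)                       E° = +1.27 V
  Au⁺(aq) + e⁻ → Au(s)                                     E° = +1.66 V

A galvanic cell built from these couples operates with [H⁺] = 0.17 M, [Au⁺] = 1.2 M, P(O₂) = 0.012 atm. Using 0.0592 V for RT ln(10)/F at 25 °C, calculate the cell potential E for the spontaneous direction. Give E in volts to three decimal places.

Au⁺/Au is the cathode (higher E°), O₂/H₂O the anode: E°cell = +1.66 − (+1.27) = +0.39 V, n = 4.
Overall: 4 Au⁺(aq) + 2 H₂O(l) → 4 Au(s) + O₂(g) + 4 H⁺(aq)
Q = P(O₂)·[H⁺]^4 / ([Au⁺]^4); log Q = -5.316.
E = E° − (0.0592/n) log Q = +0.39 − (0.0592/4)(-5.316) = +0.469 V.

+0.469 V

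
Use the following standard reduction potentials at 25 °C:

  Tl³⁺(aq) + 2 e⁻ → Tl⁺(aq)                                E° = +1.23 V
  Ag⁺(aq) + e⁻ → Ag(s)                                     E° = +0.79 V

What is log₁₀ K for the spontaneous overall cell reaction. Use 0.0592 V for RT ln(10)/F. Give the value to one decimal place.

Cathode: Tl³⁺/Tl⁺; anode: Ag⁺/Ag. E°cell = +0.44 V, n = 2.
log K = nE°cell / 0.0592 = (2)(+0.44) / 0.0592 = 14.9.

14.9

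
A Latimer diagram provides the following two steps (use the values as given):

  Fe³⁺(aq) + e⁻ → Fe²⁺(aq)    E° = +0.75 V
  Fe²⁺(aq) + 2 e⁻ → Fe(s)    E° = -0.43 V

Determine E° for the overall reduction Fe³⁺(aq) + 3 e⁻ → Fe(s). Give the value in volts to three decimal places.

-0.037 V

Since ΔG° = −nFE° is additive over sequential reductions, n₃E°₃ = n₁E°₁ + n₂E°₂.
E°₃ = (1×+0.75 + 2×-0.43) / 3 = (-0.110) / 3 = -0.037 V.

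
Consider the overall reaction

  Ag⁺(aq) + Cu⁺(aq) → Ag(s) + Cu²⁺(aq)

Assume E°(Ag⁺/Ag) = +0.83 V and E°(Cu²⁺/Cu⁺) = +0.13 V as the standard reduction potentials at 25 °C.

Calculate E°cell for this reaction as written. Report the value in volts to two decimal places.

The Ag⁺/Ag couple has the higher reduction potential, so it is the cathode; Cu²⁺/Cu⁺ is oxidised at the anode.
E°cell = E°(cathode) − E°(anode) = (+0.83) − (+0.13) = +0.70 V.
Since E°cell > 0, the reaction is spontaneous under standard conditions.

+0.70 V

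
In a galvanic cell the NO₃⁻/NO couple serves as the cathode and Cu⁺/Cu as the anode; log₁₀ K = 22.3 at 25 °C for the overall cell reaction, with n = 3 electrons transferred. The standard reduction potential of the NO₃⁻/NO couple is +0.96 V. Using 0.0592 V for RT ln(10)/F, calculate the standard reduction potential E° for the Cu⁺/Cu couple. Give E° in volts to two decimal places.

E°cell = (0.0592/n)·log K = (0.0592/3)(22.3) = +0.440 V.
Since NO₃⁻/NO is the cathode and Cu⁺/Cu the anode, E°cell = E°(NO₃⁻/NO) − E°(Cu⁺/Cu).
So E°(Cu⁺/Cu) = E°(NO₃⁻/NO) − E°cell = (+0.96) − (+0.440) = +0.52 V.

+0.52 V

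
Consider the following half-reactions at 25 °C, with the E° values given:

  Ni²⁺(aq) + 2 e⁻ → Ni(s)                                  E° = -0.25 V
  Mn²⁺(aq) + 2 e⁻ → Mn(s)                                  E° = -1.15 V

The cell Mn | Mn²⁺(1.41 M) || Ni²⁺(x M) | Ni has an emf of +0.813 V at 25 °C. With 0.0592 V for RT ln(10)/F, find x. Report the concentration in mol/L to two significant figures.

Ni²⁺/Ni is the cathode, Mn²⁺/Mn the anode: E°cell = +0.90 V, n = 2.
Overall reaction: Ni²⁺(aq) + Mn(s) → Ni(s) + Mn²⁺(aq); Q = [Mn²⁺]^1/[Ni²⁺]^1.
From E = E° − (0.0592/n) log Q: log Q = (E° − E)·n/0.0592 = (+0.90 − (+0.813))·2/0.0592 = 2.9392.
So 1·log[Ni²⁺] = 1·log(1.41) − log Q = 0.1492 − (2.9392) = -2.7900; [Ni²⁺] = 10^(-2.7900) ≈ 0.0016 M.

0.0016 M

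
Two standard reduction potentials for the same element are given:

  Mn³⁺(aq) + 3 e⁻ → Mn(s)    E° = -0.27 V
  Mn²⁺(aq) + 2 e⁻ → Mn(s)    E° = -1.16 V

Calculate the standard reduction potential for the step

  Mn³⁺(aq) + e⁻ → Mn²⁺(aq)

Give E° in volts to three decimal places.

+1.510 V

Sequential free energies add, so n₃E°₃ = n₁E°₁ + n₂E°₂.
With n₃ = 3, and the known step contributing 2×(-1.16) V, the unknown satisfies 1·E° = 3×(-0.27) − 2×(-1.16) = +1.510.
E° = +1.510 / 1 = +1.510 V.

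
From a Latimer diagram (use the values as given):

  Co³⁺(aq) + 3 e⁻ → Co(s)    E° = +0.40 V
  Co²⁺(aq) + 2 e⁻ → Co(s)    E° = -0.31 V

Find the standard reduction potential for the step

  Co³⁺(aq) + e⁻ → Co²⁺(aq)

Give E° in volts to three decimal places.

Sequential free energies add, so n₃E°₃ = n₁E°₁ + n₂E°₂.
With n₃ = 3, and the known step contributing 2×(-0.31) V, the unknown satisfies 1·E° = 3×(+0.40) − 2×(-0.31) = +1.820.
E° = +1.820 / 1 = +1.820 V.

+1.820 V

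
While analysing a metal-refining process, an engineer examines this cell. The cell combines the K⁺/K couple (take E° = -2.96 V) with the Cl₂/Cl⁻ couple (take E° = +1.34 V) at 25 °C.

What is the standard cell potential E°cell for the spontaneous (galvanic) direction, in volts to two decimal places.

+4.30 V

The Cl₂/Cl⁻ couple has the higher reduction potential, so it is the cathode; K⁺/K is oxidised at the anode.
E°cell = E°(cathode) − E°(anode) = (+1.34) − (-2.96) = +4.30 V.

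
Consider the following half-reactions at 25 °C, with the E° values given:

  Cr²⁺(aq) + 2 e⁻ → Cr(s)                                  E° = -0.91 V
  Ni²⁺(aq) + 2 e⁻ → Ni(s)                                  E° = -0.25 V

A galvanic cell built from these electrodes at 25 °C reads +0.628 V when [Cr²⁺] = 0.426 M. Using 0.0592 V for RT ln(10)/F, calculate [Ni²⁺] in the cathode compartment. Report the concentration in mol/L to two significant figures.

0.035 M

Ni²⁺/Ni is the cathode, Cr²⁺/Cr the anode: E°cell = +0.66 V, n = 2.
Overall reaction: Ni²⁺(aq) + Cr(s) → Ni(s) + Cr²⁺(aq); Q = [Cr²⁺]^1/[Ni²⁺]^1.
From E = E° − (0.0592/n) log Q: log Q = (E° − E)·n/0.0592 = (+0.66 − (+0.628))·2/0.0592 = 1.0811.
So 1·log[Ni²⁺] = 1·log(0.426) − log Q = -0.3706 − (1.0811) = -1.4517; [Ni²⁺] = 10^(-1.4517) ≈ 0.035 M.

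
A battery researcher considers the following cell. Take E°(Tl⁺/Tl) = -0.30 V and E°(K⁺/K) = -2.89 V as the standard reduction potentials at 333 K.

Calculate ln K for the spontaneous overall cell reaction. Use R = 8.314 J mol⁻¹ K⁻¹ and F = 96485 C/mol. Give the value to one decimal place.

Cathode: Tl⁺/Tl; anode: K⁺/K. E°cell = (-0.30) − (-2.89) = +2.59 V, with n = 1.
ΔG° = −nFE° = −RT ln K, so ln K = nFE°/(RT) = (1)(96485)(+2.59) / ((8.314)(333)) = 90.262.

90.3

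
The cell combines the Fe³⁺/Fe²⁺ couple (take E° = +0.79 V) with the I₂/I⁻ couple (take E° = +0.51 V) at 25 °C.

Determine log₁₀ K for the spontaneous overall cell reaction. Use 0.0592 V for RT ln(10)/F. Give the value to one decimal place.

9.5

Cathode: Fe³⁺/Fe²⁺; anode: I₂/I⁻. E°cell = +0.28 V, n = 2.
log K = nE°cell / 0.0592 = (2)(+0.28) / 0.0592 = 9.5.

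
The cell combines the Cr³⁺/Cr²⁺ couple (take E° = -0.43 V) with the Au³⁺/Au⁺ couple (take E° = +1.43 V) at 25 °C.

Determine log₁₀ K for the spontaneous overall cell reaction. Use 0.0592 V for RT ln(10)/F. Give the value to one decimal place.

62.8

Cathode: Au³⁺/Au⁺; anode: Cr³⁺/Cr²⁺. E°cell = +1.86 V, n = 2.
log K = nE°cell / 0.0592 = (2)(+1.86) / 0.0592 = 62.8.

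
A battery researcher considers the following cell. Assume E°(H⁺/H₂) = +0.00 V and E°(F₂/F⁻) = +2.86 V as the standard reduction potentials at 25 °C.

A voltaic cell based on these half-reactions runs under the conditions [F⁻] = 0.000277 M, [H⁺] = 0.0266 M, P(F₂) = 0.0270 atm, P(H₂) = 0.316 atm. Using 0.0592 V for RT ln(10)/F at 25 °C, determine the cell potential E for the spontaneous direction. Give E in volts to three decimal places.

+3.103 V

F₂/F⁻ is the cathode (higher E°), H⁺/H₂ the anode: E°cell = +2.86 − (+0.00) = +2.86 V, n = 2.
Overall: F₂(g) + H₂(g) → 2 F⁻(aq) + 2 H⁺(aq)
Q = [F⁻]^2·[H⁺]^2 / (P(F₂)·P(H₂)); log Q = -8.196.
E = E° − (0.0592/n) log Q = +2.86 − (0.0592/2)(-8.196) = +3.103 V.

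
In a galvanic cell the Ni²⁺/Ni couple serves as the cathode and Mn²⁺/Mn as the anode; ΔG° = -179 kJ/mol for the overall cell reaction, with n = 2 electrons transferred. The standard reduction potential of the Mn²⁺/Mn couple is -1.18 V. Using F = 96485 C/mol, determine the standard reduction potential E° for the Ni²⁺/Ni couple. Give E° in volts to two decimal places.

E°cell = −ΔG°/(nF) = −(-179×10³)/((2)(96485)) = +0.928 V.
Since Ni²⁺/Ni is the cathode and Mn²⁺/Mn the anode, E°cell = E°(Ni²⁺/Ni) − E°(Mn²⁺/Mn).
So E°(Ni²⁺/Ni) = E°cell + E°(Mn²⁺/Mn) = +0.928 + (-1.18) = -0.25 V.

-0.25 V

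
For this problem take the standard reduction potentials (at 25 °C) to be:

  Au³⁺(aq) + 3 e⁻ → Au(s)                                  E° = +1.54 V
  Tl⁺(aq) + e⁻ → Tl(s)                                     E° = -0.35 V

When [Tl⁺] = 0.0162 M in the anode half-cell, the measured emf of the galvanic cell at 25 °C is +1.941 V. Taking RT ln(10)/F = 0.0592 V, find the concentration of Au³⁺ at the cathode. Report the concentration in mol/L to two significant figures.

Au³⁺/Au is the cathode, Tl⁺/Tl the anode: E°cell = +1.89 V, n = 3.
Overall reaction: Au³⁺(aq) + 3 Tl(s) → Au(s) + 3 Tl⁺(aq); Q = [Tl⁺]^3/[Au³⁺]^1.
From E = E° − (0.0592/n) log Q: log Q = (E° − E)·n/0.0592 = (+1.89 − (+1.941))·3/0.0592 = -2.5845.
So 1·log[Au³⁺] = 3·log(0.0162) − log Q = -5.3715 − (-2.5845) = -2.7870; [Au³⁺] = 10^(-2.7870) ≈ 0.0016 M.

0.0016 M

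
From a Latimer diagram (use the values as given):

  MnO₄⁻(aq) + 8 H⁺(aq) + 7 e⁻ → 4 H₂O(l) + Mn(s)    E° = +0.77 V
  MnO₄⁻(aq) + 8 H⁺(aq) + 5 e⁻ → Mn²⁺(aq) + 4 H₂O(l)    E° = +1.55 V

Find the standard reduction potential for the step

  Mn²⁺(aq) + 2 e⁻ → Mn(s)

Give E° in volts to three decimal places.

Sequential free energies add, so n₃E°₃ = n₁E°₁ + n₂E°₂.
With n₃ = 7, and the known step contributing 5×(+1.55) V, the unknown satisfies 2·E° = 7×(+0.77) − 5×(+1.55) = -2.360.
E° = -2.360 / 2 = -1.180 V.

-1.180 V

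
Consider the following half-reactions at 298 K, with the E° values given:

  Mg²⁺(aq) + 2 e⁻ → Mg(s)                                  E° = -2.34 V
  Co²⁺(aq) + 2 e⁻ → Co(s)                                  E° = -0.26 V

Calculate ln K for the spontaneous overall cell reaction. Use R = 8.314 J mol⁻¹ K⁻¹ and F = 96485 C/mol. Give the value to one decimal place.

Cathode: Co²⁺/Co; anode: Mg²⁺/Mg. E°cell = (-0.26) − (-2.34) = +2.08 V, with n = 2.
ΔG° = −nFE° = −RT ln K, so ln K = nFE°/(RT) = (2)(96485)(+2.08) / ((8.314)(298)) = 162.004.

162.0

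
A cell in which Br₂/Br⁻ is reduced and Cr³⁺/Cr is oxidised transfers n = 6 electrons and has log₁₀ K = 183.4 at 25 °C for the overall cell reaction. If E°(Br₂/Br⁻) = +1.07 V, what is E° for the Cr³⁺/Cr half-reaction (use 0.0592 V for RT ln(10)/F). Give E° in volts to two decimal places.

E°cell = (0.0592/n)·log K = (0.0592/6)(183.4) = +1.810 V.
Since Br₂/Br⁻ is the cathode and Cr³⁺/Cr the anode, E°cell = E°(Br₂/Br⁻) − E°(Cr³⁺/Cr).
So E°(Cr³⁺/Cr) = E°(Br₂/Br⁻) − E°cell = (+1.07) − (+1.810) = -0.74 V.

-0.74 V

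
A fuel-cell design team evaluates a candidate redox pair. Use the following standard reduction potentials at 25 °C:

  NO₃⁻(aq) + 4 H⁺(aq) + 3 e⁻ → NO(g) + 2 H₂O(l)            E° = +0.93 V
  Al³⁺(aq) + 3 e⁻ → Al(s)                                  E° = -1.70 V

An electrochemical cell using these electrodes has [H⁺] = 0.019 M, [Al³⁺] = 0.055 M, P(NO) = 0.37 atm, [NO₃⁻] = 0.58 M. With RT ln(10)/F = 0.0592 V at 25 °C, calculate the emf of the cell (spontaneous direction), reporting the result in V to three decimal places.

+2.523 V

NO₃⁻/NO is the cathode (higher E°), Al³⁺/Al the anode: E°cell = +0.93 − (-1.70) = +2.63 V, n = 3.
Overall: NO₃⁻(aq) + 4 H⁺(aq) + Al(s) → NO(g) + 2 H₂O(l) + Al³⁺(aq)
Q = P(NO)·[Al³⁺] / ([NO₃⁻]·[H⁺]^4); log Q = 5.430.
E = E° − (0.0592/n) log Q = +2.63 − (0.0592/3)(5.430) = +2.523 V.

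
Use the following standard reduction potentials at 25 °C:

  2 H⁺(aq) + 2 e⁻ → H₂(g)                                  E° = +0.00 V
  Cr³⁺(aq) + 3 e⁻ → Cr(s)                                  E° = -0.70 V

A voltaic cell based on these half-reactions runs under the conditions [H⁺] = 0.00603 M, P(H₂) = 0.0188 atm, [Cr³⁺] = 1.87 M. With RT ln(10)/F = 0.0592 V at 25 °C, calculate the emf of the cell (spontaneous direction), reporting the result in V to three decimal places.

H⁺/H₂ is the cathode (higher E°), Cr³⁺/Cr the anode: E°cell = +0.00 − (-0.70) = +0.70 V, n = 6.
Overall: 6 H⁺(aq) + 2 Cr(s) → 3 H₂(g) + 2 Cr³⁺(aq)
Q = P(H₂)^3·[Cr³⁺]^2 / ([H⁺]^6); log Q = 8.684.
E = E° − (0.0592/n) log Q = +0.70 − (0.0592/6)(8.684) = +0.614 V.

+0.614 V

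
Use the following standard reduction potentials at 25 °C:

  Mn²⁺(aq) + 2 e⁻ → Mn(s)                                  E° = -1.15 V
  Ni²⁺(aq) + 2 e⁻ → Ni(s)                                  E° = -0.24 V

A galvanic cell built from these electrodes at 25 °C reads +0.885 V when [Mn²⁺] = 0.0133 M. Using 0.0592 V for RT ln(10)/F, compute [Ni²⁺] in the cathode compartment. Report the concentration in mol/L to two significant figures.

Ni²⁺/Ni is the cathode, Mn²⁺/Mn the anode: E°cell = +0.91 V, n = 2.
Overall reaction: Ni²⁺(aq) + Mn(s) → Ni(s) + Mn²⁺(aq); Q = [Mn²⁺]^1/[Ni²⁺]^1.
From E = E° − (0.0592/n) log Q: log Q = (E° − E)·n/0.0592 = (+0.91 − (+0.885))·2/0.0592 = 0.8446.
So 1·log[Ni²⁺] = 1·log(0.0133) − log Q = -1.8761 − (0.8446) = -2.7207; [Ni²⁺] = 10^(-2.7207) ≈ 0.0019 M.

0.0019 M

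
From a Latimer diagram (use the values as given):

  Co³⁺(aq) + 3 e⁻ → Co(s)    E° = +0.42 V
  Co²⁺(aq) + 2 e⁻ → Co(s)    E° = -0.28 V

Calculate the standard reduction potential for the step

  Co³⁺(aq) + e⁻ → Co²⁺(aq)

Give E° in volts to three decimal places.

Sequential free energies add, so n₃E°₃ = n₁E°₁ + n₂E°₂.
With n₃ = 3, and the known step contributing 2×(-0.28) V, the unknown satisfies 1·E° = 3×(+0.42) − 2×(-0.28) = +1.820.
E° = +1.820 / 1 = +1.820 V.

+1.820 V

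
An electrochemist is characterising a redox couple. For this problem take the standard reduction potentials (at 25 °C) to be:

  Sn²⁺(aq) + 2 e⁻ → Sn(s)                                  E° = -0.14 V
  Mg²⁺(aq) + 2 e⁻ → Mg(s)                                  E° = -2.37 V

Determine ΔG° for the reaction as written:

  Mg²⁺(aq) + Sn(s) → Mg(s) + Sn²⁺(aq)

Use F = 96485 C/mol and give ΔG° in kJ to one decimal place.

As written, Mg²⁺/Mg is reduced (cathode) and Sn²⁺/Sn is oxidised (anode), so E°cell = (-2.37) − (-0.14) = -2.23 V.
Balancing electrons gives n = 2.
ΔG° = −nFE° = −(2)(96485)(-2.23) = 430,323 J = +430.3 kJ.

+430.3 kJ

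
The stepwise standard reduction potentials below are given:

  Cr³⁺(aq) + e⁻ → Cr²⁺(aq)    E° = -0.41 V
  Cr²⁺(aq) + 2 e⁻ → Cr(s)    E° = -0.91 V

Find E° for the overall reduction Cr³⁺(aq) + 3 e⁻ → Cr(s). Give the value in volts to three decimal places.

-0.743 V

Adding the free-energy changes (−nFE°) of the two steps gives −n₃FE°₃ = −n₁FE°₁ − n₂FE°₂.
E°₃ = (1×-0.41 + 2×-0.91) / 3 = (-2.230) / 3 = -0.743 V.
Simply averaging or adding the two E° values would be wrong; the electron-weighted sum is required.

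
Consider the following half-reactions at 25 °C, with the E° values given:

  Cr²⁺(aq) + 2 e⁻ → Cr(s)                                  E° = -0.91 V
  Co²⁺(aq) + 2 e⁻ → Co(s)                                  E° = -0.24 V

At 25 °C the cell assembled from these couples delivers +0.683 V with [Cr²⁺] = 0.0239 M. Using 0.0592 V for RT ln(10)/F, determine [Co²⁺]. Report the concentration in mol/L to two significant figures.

Co²⁺/Co is the cathode, Cr²⁺/Cr the anode: E°cell = +0.67 V, n = 2.
Overall reaction: Co²⁺(aq) + Cr(s) → Co(s) + Cr²⁺(aq); Q = [Cr²⁺]^1/[Co²⁺]^1.
From E = E° − (0.0592/n) log Q: log Q = (E° − E)·n/0.0592 = (+0.67 − (+0.683))·2/0.0592 = -0.4392.
So 1·log[Co²⁺] = 1·log(0.0239) − log Q = -1.6216 − (-0.4392) = -1.1824; [Co²⁺] = 10^(-1.1824) ≈ 0.066 M.

0.066 M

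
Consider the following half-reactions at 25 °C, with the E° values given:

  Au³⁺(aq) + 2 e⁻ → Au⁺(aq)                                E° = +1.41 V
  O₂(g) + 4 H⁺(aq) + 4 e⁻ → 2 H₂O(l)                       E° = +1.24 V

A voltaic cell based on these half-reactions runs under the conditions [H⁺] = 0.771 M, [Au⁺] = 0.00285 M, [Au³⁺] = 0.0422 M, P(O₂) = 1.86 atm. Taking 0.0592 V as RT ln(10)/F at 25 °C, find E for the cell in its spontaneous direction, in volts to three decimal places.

Au³⁺/Au⁺ is the cathode (higher E°), O₂/H₂O the anode: E°cell = +1.41 − (+1.24) = +0.17 V, n = 4.
Overall: 2 Au³⁺(aq) + 2 H₂O(l) → 2 Au⁺(aq) + O₂(g) + 4 H⁺(aq)
Q = [Au⁺]^2·P(O₂)·[H⁺]^4 / ([Au³⁺]^2); log Q = -2.523.
E = E° − (0.0592/n) log Q = +0.17 − (0.0592/4)(-2.523) = +0.207 V.

+0.207 V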